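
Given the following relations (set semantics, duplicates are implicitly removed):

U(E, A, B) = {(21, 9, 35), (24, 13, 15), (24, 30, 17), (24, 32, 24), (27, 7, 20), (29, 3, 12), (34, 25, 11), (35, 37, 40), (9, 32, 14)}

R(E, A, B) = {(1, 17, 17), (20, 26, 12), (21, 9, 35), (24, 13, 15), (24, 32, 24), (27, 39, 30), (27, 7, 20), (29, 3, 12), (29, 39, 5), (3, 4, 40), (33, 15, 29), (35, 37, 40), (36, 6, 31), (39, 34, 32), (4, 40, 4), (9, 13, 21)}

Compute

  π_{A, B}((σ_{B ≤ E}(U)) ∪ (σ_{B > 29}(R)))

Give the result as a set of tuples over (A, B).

Apply σ_{B ≤ E}; surviving tuples: {(24, 13, 15), (24, 30, 17), (24, 32, 24), (27, 7, 20), (29, 3, 12), (34, 25, 11)}
Apply σ_{B > 29}; surviving tuples: {(21, 9, 35), (27, 39, 30), (3, 4, 40), (35, 37, 40), (36, 6, 31), (39, 34, 32)}
Taking the union: {(21, 9, 35), (24, 13, 15), (24, 30, 17), (24, 32, 24), (27, 39, 30), (27, 7, 20), (29, 3, 12), (3, 4, 40), (34, 25, 11), (35, 37, 40), (36, 6, 31), (39, 34, 32)}
π[A, B]: project onto (A, B) → {(13, 15), (25, 11), (3, 12), (30, 17), (32, 24), (34, 32), (37, 40), (39, 30), (4, 40), (6, 31), (7, 20), (9, 35)}

{(13, 15), (25, 11), (3, 12), (30, 17), (32, 24), (34, 32), (37, 40), (39, 30), (4, 40), (6, 31), (7, 20), (9, 35)}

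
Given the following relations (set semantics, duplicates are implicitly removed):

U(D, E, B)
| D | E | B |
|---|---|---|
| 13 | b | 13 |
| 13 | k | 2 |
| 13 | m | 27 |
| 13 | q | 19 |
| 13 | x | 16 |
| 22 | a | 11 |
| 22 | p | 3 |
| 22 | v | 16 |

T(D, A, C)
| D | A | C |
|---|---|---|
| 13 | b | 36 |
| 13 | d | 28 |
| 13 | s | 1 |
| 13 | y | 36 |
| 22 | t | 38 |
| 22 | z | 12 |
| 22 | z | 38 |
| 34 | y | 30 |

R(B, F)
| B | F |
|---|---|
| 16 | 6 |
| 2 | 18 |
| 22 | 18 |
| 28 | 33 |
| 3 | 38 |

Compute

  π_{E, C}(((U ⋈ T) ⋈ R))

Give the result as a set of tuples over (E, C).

Natural join on D: {(13, b, 13, b, 36), (13, b, 13, d, 28), (13, b, 13, s, 1), (13, b, 13, y, 36), (13, k, 2, b, 36), (13, k, 2, d, 28), (13, k, 2, s, 1), (13, k, 2, y, 36), (13, m, 27, b, 36), (13, m, 27, d, 28), (13, m, 27, s, 1), (13, m, 27, y, 36), (13, q, 19, b, 36), (13, q, 19, d, 28), (13, q, 19, s, 1), (13, q, 19, y, 36), (13, x, 16, b, 36), (13, x, 16, d, 28), (13, x, 16, s, 1), (13, x, 16, y, 36), (22, a, 11, t, 38), (22, a, 11, z, 12), (22, a, 11, z, 38), (22, p, 3, t, 38), (22, p, 3, z, 12), (22, p, 3, z, 38), (22, v, 16, t, 38), (22, v, 16, z, 12), (22, v, 16, z, 38)}
Natural join on B: {(13, k, 2, b, 36, 18), (13, k, 2, d, 28, 18), (13, k, 2, s, 1, 18), (13, k, 2, y, 36, 18), (13, x, 16, b, 36, 6), (13, x, 16, d, 28, 6), (13, x, 16, s, 1, 6), (13, x, 16, y, 36, 6), (22, p, 3, t, 38, 38), (22, p, 3, z, 12, 38), (22, p, 3, z, 38, 38), (22, v, 16, t, 38, 6), (22, v, 16, z, 12, 6), (22, v, 16, z, 38, 6)}
π_{E, C} gives {(k, 1), (k, 28), (k, 36), (p, 12), (p, 38), (v, 12), (v, 38), (x, 1), (x, 28), (x, 36)} (4 duplicate(s) eliminated).

{(k, 1), (k, 28), (k, 36), (p, 12), (p, 38), (v, 12), (v, 38), (x, 1), (x, 28), (x, 36)}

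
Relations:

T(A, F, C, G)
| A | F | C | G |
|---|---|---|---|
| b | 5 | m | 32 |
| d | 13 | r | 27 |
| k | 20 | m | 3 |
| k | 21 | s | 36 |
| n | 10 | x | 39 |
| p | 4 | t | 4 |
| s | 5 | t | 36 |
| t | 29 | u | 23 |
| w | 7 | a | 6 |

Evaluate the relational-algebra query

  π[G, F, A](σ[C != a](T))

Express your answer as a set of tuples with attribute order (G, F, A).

σ[C != a]: keep tuples satisfying C != a → {(b, 5, m, 32), (d, 13, r, 27), (k, 20, m, 3), (k, 21, s, 36), (n, 10, x, 39), (p, 4, t, 4), (s, 5, t, 36), (t, 29, u, 23)}
Projecting to G, F, A: {(23, 29, t), (27, 13, d), (3, 20, k), (32, 5, b), (36, 21, k), (36, 5, s), (39, 10, n), (4, 4, p)}

{(23, 29, t), (27, 13, d), (3, 20, k), (32, 5, b), (36, 21, k), (36, 5, s), (39, 10, n), (4, 4, p)}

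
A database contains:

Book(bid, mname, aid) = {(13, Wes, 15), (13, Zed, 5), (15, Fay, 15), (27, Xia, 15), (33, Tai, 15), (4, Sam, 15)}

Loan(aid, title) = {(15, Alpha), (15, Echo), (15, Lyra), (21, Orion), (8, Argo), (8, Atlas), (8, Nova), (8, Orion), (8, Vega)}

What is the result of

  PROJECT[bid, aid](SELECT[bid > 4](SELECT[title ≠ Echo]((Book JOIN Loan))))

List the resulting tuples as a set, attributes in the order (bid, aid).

{(13, 15), (15, 15), (27, 15), (33, 15)}

Natural join on aid: {(13, Wes, 15, Alpha), (13, Wes, 15, Echo), (13, Wes, 15, Lyra), (15, Fay, 15, Alpha), (15, Fay, 15, Echo), (15, Fay, 15, Lyra), (27, Xia, 15, Alpha), (27, Xia, 15, Echo), (27, Xia, 15, Lyra), (33, Tai, 15, Alpha), (33, Tai, 15, Echo), (33, Tai, 15, Lyra), (4, Sam, 15, Alpha), (4, Sam, 15, Echo), (4, Sam, 15, Lyra)}
σ[title ≠ Echo]: keep tuples satisfying title ≠ Echo → {(13, Wes, 15, Alpha), (13, Wes, 15, Lyra), (15, Fay, 15, Alpha), (15, Fay, 15, Lyra), (27, Xia, 15, Alpha), (27, Xia, 15, Lyra), (33, Tai, 15, Alpha), (33, Tai, 15, Lyra), (4, Sam, 15, Alpha), (4, Sam, 15, Lyra)}
σ[bid > 4]: keep tuples satisfying bid > 4 → {(13, Wes, 15, Alpha), (13, Wes, 15, Lyra), (15, Fay, 15, Alpha), (15, Fay, 15, Lyra), (27, Xia, 15, Alpha), (27, Xia, 15, Lyra), (33, Tai, 15, Alpha), (33, Tai, 15, Lyra)}
Projecting to bid, aid (4 duplicate(s) eliminated): {(13, 15), (15, 15), (27, 15), (33, 15)}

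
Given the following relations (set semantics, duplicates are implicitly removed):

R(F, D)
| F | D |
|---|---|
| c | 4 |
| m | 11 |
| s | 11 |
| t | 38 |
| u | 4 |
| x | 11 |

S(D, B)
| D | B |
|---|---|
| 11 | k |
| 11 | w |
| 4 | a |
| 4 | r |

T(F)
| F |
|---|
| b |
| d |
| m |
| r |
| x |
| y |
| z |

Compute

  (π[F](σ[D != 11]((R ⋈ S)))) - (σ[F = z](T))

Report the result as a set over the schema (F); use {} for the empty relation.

Natural join on D: {(c, 4, a), (c, 4, r), (m, 11, k), (m, 11, w), (s, 11, k), (s, 11, w), (u, 4, a), (u, 4, r), (x, 11, k), (x, 11, w)}
Selection D != 11: {(c, 4, a), (c, 4, r), (u, 4, a), (u, 4, r)}
Keep only column(s) F (2 duplicate(s) eliminated): {c, u}
Selection F = z: {z}
Taking the difference: {c, u}

{c, u}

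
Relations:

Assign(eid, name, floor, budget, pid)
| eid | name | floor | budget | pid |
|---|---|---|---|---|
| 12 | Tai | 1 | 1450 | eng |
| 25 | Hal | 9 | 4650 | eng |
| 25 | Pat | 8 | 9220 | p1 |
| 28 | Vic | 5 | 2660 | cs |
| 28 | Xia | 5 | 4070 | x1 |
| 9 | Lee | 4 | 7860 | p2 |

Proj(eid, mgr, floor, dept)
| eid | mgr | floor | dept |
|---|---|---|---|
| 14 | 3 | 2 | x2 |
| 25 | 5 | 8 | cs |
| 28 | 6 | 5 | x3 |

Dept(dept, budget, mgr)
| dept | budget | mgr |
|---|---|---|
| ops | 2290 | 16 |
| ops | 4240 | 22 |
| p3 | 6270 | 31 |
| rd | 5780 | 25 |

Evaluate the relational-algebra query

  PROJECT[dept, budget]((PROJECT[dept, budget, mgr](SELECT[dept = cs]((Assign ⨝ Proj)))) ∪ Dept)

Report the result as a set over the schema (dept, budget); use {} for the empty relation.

{(cs, 9220), (ops, 2290), (ops, 4240), (p3, 6270), (rd, 5780)}

Assign ⋈ Proj (natural join on eid, floor): {(25, Pat, 8, 9220, p1, 5, cs), (28, Vic, 5, 2660, cs, 6, x3), (28, Xia, 5, 4070, x1, 6, x3)}
σ[dept = cs]: keep tuples satisfying dept = cs → {(25, Pat, 8, 9220, p1, 5, cs)}
Projecting to dept, budget, mgr: {(cs, 9220, 5)}
Taking the union: {(cs, 9220, 5), (ops, 2290, 16), (ops, 4240, 22), (p3, 6270, 31), (rd, 5780, 25)}
Projecting to dept, budget: {(cs, 9220), (ops, 2290), (ops, 4240), (p3, 6270), (rd, 5780)}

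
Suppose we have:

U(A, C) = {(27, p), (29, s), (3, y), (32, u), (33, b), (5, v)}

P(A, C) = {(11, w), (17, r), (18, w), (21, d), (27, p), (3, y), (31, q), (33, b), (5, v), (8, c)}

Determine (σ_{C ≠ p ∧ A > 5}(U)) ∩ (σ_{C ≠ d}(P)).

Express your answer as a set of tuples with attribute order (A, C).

{(33, b)}

σ[C ≠ p ∧ A > 5]: keep tuples satisfying C ≠ p ∧ A > 5 → {(29, s), (32, u), (33, b)}
σ[C ≠ d]: keep tuples satisfying C ≠ d → {(11, w), (17, r), (18, w), (27, p), (3, y), (31, q), (33, b), (5, v), (8, c)}
Intersection: {(29, s), (32, u), (33, b)} with {(11, w), (17, r), (18, w), (27, p), (3, y), (31, q), (33, b), (5, v), (8, c)} → {(33, b)}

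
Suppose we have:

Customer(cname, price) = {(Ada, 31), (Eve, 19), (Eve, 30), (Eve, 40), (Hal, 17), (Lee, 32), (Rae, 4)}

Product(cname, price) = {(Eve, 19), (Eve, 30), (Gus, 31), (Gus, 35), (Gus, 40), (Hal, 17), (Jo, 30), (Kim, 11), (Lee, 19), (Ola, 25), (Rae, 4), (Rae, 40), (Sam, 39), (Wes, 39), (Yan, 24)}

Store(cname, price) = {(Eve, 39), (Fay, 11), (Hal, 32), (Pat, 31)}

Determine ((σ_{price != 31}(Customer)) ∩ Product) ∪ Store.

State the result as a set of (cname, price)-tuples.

{(Eve, 19), (Eve, 30), (Eve, 39), (Fay, 11), (Hal, 17), (Hal, 32), (Pat, 31), (Rae, 4)}

Apply σ_{price != 31}; surviving tuples: {(Eve, 19), (Eve, 30), (Eve, 40), (Hal, 17), (Lee, 32), (Rae, 4)}
Set intersection of the two operands is {(Eve, 19), (Eve, 30), (Hal, 17), (Rae, 4)}.
Set union of the two operands is {(Eve, 19), (Eve, 30), (Eve, 39), (Fay, 11), (Hal, 17), (Hal, 32), (Pat, 31), (Rae, 4)}.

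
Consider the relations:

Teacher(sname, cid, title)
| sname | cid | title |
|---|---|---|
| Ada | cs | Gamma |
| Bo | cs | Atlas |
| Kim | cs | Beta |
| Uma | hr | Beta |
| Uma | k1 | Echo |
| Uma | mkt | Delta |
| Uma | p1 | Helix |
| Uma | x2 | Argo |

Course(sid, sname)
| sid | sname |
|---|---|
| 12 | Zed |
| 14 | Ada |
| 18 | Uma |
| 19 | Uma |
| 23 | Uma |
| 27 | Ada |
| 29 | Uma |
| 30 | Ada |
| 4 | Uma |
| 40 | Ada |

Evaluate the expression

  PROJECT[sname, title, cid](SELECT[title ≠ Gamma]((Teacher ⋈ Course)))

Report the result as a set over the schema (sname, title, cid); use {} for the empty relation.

Natural join on sname: {(Ada, cs, Gamma, 14), (Ada, cs, Gamma, 27), (Ada, cs, Gamma, 30), (Ada, cs, Gamma, 40), (Uma, hr, Beta, 18), (Uma, hr, Beta, 19), (Uma, hr, Beta, 23), (Uma, hr, Beta, 29), (Uma, hr, Beta, 4), (Uma, k1, Echo, 18), (Uma, k1, Echo, 19), (Uma, k1, Echo, 23), (Uma, k1, Echo, 29), (Uma, k1, Echo, 4), (Uma, mkt, Delta, 18), (Uma, mkt, Delta, 19), (Uma, mkt, Delta, 23), (Uma, mkt, Delta, 29), (Uma, mkt, Delta, 4), (Uma, p1, Helix, 18), (Uma, p1, Helix, 19), (Uma, p1, Helix, 23), (Uma, p1, Helix, 29), (Uma, p1, Helix, 4), (Uma, x2, Argo, 18), (Uma, x2, Argo, 19), (Uma, x2, Argo, 23), (Uma, x2, Argo, 29), (Uma, x2, Argo, 4)}
Selection title ≠ Gamma: {(Uma, hr, Beta, 18), (Uma, hr, Beta, 19), (Uma, hr, Beta, 23), (Uma, hr, Beta, 29), (Uma, hr, Beta, 4), (Uma, k1, Echo, 18), (Uma, k1, Echo, 19), (Uma, k1, Echo, 23), (Uma, k1, Echo, 29), (Uma, k1, Echo, 4), (Uma, mkt, Delta, 18), (Uma, mkt, Delta, 19), (Uma, mkt, Delta, 23), (Uma, mkt, Delta, 29), (Uma, mkt, Delta, 4), (Uma, p1, Helix, 18), (Uma, p1, Helix, 19), (Uma, p1, Helix, 23), (Uma, p1, Helix, 29), (Uma, p1, Helix, 4), (Uma, x2, Argo, 18), (Uma, x2, Argo, 19), (Uma, x2, Argo, 23), (Uma, x2, Argo, 29), (Uma, x2, Argo, 4)}
π_{sname, title, cid} gives {(Uma, Argo, x2), (Uma, Beta, hr), (Uma, Delta, mkt), (Uma, Echo, k1), (Uma, Helix, p1)} (20 duplicate(s) eliminated).

{(Uma, Argo, x2), (Uma, Beta, hr), (Uma, Delta, mkt), (Uma, Echo, k1), (Uma, Helix, p1)}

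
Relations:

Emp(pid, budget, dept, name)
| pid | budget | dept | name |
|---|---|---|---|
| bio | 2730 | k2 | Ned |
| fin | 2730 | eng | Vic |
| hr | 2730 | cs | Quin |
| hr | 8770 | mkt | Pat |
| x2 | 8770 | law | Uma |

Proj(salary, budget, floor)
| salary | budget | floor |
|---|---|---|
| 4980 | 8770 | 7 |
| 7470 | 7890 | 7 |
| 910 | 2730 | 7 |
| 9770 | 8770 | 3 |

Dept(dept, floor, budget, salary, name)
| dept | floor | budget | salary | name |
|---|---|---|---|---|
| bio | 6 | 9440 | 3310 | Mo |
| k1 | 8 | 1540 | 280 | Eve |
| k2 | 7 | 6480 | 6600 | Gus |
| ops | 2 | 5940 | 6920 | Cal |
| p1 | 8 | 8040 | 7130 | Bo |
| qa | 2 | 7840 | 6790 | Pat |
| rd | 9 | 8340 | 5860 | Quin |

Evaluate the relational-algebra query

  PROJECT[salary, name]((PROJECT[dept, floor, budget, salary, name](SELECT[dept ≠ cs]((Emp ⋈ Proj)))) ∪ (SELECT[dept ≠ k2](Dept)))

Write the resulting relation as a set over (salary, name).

Joining Emp and Proj on budget yields {(bio, 2730, k2, Ned, 910, 7), (fin, 2730, eng, Vic, 910, 7), (hr, 2730, cs, Quin, 910, 7), (hr, 8770, mkt, Pat, 4980, 7), (hr, 8770, mkt, Pat, 9770, 3), (x2, 8770, law, Uma, 4980, 7), (x2, 8770, law, Uma, 9770, 3)}.
Selection dept ≠ cs: {(bio, 2730, k2, Ned, 910, 7), (fin, 2730, eng, Vic, 910, 7), (hr, 8770, mkt, Pat, 4980, 7), (hr, 8770, mkt, Pat, 9770, 3), (x2, 8770, law, Uma, 4980, 7), (x2, 8770, law, Uma, 9770, 3)}
π[dept, floor, budget, salary, name]: project onto (dept, floor, budget, salary, name) → {(eng, 7, 2730, 910, Vic), (k2, 7, 2730, 910, Ned), (law, 3, 8770, 9770, Uma), (law, 7, 8770, 4980, Uma), (mkt, 3, 8770, 9770, Pat), (mkt, 7, 8770, 4980, Pat)}
Selection dept ≠ k2: {(bio, 6, 9440, 3310, Mo), (k1, 8, 1540, 280, Eve), (ops, 2, 5940, 6920, Cal), (p1, 8, 8040, 7130, Bo), (qa, 2, 7840, 6790, Pat), (rd, 9, 8340, 5860, Quin)}
Union: {(eng, 7, 2730, 910, Vic), (k2, 7, 2730, 910, Ned), (law, 3, 8770, 9770, Uma), (law, 7, 8770, 4980, Uma), (mkt, 3, 8770, 9770, Pat), (mkt, 7, 8770, 4980, Pat)} with {(bio, 6, 9440, 3310, Mo), (k1, 8, 1540, 280, Eve), (ops, 2, 5940, 6920, Cal), (p1, 8, 8040, 7130, Bo), (qa, 2, 7840, 6790, Pat), (rd, 9, 8340, 5860, Quin)} → {(bio, 6, 9440, 3310, Mo), (eng, 7, 2730, 910, Vic), (k1, 8, 1540, 280, Eve), (k2, 7, 2730, 910, Ned), (law, 3, 8770, 9770, Uma), (law, 7, 8770, 4980, Uma), (mkt, 3, 8770, 9770, Pat), (mkt, 7, 8770, 4980, Pat), (ops, 2, 5940, 6920, Cal), (p1, 8, 8040, 7130, Bo), (qa, 2, 7840, 6790, Pat), (rd, 9, 8340, 5860, Quin)}
π[salary, name]: project onto (salary, name) → {(280, Eve), (3310, Mo), (4980, Pat), (4980, Uma), (5860, Quin), (6790, Pat), (6920, Cal), (7130, Bo), (910, Ned), (910, Vic), (9770, Pat), (9770, Uma)}

{(280, Eve), (3310, Mo), (4980, Pat), (4980, Uma), (5860, Quin), (6790, Pat), (6920, Cal), (7130, Bo), (910, Ned), (910, Vic), (9770, Pat), (9770, Uma)}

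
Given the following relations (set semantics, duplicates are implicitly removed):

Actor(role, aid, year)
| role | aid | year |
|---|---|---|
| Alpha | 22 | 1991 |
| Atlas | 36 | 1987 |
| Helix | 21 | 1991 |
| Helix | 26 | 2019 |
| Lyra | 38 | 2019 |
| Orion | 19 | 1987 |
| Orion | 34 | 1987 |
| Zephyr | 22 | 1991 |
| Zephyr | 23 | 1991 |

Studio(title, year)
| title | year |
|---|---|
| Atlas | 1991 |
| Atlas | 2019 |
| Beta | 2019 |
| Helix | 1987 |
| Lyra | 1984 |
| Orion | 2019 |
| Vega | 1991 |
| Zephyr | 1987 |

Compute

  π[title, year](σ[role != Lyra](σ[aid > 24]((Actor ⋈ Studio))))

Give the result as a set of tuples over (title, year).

Joining Actor and Studio on year yields {(Alpha, 22, 1991, Atlas), (Alpha, 22, 1991, Vega), (Atlas, 36, 1987, Helix), (Atlas, 36, 1987, Zephyr), (Helix, 21, 1991, Atlas), (Helix, 21, 1991, Vega), (Helix, 26, 2019, Atlas), (Helix, 26, 2019, Beta), (Helix, 26, 2019, Orion), (Lyra, 38, 2019, Atlas), (Lyra, 38, 2019, Beta), (Lyra, 38, 2019, Orion), (Orion, 19, 1987, Helix), (Orion, 19, 1987, Zephyr), (Orion, 34, 1987, Helix), (Orion, 34, 1987, Zephyr), (Zephyr, 22, 1991, Atlas), (Zephyr, 22, 1991, Vega), (Zephyr, 23, 1991, Atlas), (Zephyr, 23, 1991, Vega)}.
σ[aid > 24]: keep tuples satisfying aid > 24 → {(Atlas, 36, 1987, Helix), (Atlas, 36, 1987, Zephyr), (Helix, 26, 2019, Atlas), (Helix, 26, 2019, Beta), (Helix, 26, 2019, Orion), (Lyra, 38, 2019, Atlas), (Lyra, 38, 2019, Beta), (Lyra, 38, 2019, Orion), (Orion, 34, 1987, Helix), (Orion, 34, 1987, Zephyr)}
σ[role != Lyra]: keep tuples satisfying role != Lyra → {(Atlas, 36, 1987, Helix), (Atlas, 36, 1987, Zephyr), (Helix, 26, 2019, Atlas), (Helix, 26, 2019, Beta), (Helix, 26, 2019, Orion), (Orion, 34, 1987, Helix), (Orion, 34, 1987, Zephyr)}
π[title, year]: project onto (title, year) (2 duplicate(s) eliminated) → {(Atlas, 2019), (Beta, 2019), (Helix, 1987), (Orion, 2019), (Zephyr, 1987)}

{(Atlas, 2019), (Beta, 2019), (Helix, 1987), (Orion, 2019), (Zephyr, 1987)}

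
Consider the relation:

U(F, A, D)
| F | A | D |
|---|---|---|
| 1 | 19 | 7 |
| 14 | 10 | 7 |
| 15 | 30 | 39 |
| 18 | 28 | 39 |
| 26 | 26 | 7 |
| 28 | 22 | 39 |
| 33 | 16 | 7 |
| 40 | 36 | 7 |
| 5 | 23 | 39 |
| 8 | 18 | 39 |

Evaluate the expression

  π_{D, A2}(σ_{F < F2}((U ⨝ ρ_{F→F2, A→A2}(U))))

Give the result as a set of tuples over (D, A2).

{(39, 18), (39, 22), (39, 28), (39, 30), (7, 10), (7, 16), (7, 26), (7, 36)}

ρ[F→F2, A→A2]: schema becomes (F2, A2, D); tuples unchanged.
Joining U and ρ_{F→F2, A→A2}(U) on D yields {(1, 19, 7, 1, 19), (1, 19, 7, 14, 10), (1, 19, 7, 26, 26), (1, 19, 7, 33, 16), (1, 19, 7, 40, 36), (14, 10, 7, 1, 19), (14, 10, 7, 14, 10), (14, 10, 7, 26, 26), (14, 10, 7, 33, 16), (14, 10, 7, 40, 36), (15, 30, 39, 15, 30), (15, 30, 39, 18, 28), (15, 30, 39, 28, 22), (15, 30, 39, 5, 23), (15, 30, 39, 8, 18), (18, 28, 39, 15, 30), (18, 28, 39, 18, 28), (18, 28, 39, 28, 22), (18, 28, 39, 5, 23), (18, 28, 39, 8, 18), (26, 26, 7, 1, 19), (26, 26, 7, 14, 10), (26, 26, 7, 26, 26), (26, 26, 7, 33, 16), (26, 26, 7, 40, 36), (28, 22, 39, 15, 30), (28, 22, 39, 18, 28), (28, 22, 39, 28, 22), (28, 22, 39, 5, 23), (28, 22, 39, 8, 18), (33, 16, 7, 1, 19), (33, 16, 7, 14, 10), (33, 16, 7, 26, 26), (33, 16, 7, 33, 16), (33, 16, 7, 40, 36), (40, 36, 7, 1, 19), (40, 36, 7, 14, 10), (40, 36, 7, 26, 26), (40, 36, 7, 33, 16), (40, 36, 7, 40, 36), (5, 23, 39, 15, 30), (5, 23, 39, 18, 28), (5, 23, 39, 28, 22), (5, 23, 39, 5, 23), (5, 23, 39, 8, 18), (8, 18, 39, 15, 30), (8, 18, 39, 18, 28), (8, 18, 39, 28, 22), (8, 18, 39, 5, 23), (8, 18, 39, 8, 18)}.
Selection F < F2: {(1, 19, 7, 14, 10), (1, 19, 7, 26, 26), (1, 19, 7, 33, 16), (1, 19, 7, 40, 36), (14, 10, 7, 26, 26), (14, 10, 7, 33, 16), (14, 10, 7, 40, 36), (15, 30, 39, 18, 28), (15, 30, 39, 28, 22), (18, 28, 39, 28, 22), (26, 26, 7, 33, 16), (26, 26, 7, 40, 36), (33, 16, 7, 40, 36), (5, 23, 39, 15, 30), (5, 23, 39, 18, 28), (5, 23, 39, 28, 22), (5, 23, 39, 8, 18), (8, 18, 39, 15, 30), (8, 18, 39, 18, 28), (8, 18, 39, 28, 22)}
π[D, A2]: project onto (D, A2) (12 duplicate(s) eliminated) → {(39, 18), (39, 22), (39, 28), (39, 30), (7, 10), (7, 16), (7, 26), (7, 36)}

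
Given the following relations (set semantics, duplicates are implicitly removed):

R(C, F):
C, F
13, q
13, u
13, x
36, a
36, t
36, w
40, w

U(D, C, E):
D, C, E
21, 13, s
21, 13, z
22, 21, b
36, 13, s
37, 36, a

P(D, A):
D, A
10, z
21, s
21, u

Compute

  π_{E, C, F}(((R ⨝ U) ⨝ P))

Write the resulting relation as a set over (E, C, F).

{(s, 13, q), (s, 13, u), (s, 13, x), (z, 13, q), (z, 13, u), (z, 13, x)}

Joining R and U on C yields {(13, q, 21, s), (13, q, 21, z), (13, q, 36, s), (13, u, 21, s), (13, u, 21, z), (13, u, 36, s), (13, x, 21, s), (13, x, 21, z), (13, x, 36, s), (36, a, 37, a), (36, t, 37, a), (36, w, 37, a)}.
Joining (R ⨝ U) and P on D yields {(13, q, 21, s, s), (13, q, 21, s, u), (13, q, 21, z, s), (13, q, 21, z, u), (13, u, 21, s, s), (13, u, 21, s, u), (13, u, 21, z, s), (13, u, 21, z, u), (13, x, 21, s, s), (13, x, 21, s, u), (13, x, 21, z, s), (13, x, 21, z, u)}.
Projecting to E, C, F (6 duplicate(s) eliminated): {(s, 13, q), (s, 13, u), (s, 13, x), (z, 13, q), (z, 13, u), (z, 13, x)}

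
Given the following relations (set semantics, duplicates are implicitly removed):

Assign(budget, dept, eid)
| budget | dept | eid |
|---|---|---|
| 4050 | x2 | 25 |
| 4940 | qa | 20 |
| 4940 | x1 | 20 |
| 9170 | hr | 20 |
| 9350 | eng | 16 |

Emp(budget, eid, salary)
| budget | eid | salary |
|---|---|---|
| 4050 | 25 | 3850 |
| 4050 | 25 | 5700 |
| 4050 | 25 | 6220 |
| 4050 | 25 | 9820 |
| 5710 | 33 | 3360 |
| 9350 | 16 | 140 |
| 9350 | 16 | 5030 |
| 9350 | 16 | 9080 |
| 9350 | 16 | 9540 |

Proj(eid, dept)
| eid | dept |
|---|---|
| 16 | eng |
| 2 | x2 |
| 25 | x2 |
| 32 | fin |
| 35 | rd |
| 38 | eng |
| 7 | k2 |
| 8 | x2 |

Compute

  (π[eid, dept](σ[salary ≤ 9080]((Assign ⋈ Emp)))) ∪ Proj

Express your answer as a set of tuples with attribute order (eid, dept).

{(16, eng), (2, x2), (25, x2), (32, fin), (35, rd), (38, eng), (7, k2), (8, x2)}

Natural join on budget, eid: {(4050, x2, 25, 3850), (4050, x2, 25, 5700), (4050, x2, 25, 6220), (4050, x2, 25, 9820), (9350, eng, 16, 140), (9350, eng, 16, 5030), (9350, eng, 16, 9080), (9350, eng, 16, 9540)}
Apply σ_{salary ≤ 9080}; surviving tuples: {(4050, x2, 25, 3850), (4050, x2, 25, 5700), (4050, x2, 25, 6220), (9350, eng, 16, 140), (9350, eng, 16, 5030), (9350, eng, 16, 9080)}
Keep only column(s) eid, dept (4 duplicate(s) eliminated): {(16, eng), (25, x2)}
Set union of the two operands is {(16, eng), (2, x2), (25, x2), (32, fin), (35, rd), (38, eng), (7, k2), (8, x2)}.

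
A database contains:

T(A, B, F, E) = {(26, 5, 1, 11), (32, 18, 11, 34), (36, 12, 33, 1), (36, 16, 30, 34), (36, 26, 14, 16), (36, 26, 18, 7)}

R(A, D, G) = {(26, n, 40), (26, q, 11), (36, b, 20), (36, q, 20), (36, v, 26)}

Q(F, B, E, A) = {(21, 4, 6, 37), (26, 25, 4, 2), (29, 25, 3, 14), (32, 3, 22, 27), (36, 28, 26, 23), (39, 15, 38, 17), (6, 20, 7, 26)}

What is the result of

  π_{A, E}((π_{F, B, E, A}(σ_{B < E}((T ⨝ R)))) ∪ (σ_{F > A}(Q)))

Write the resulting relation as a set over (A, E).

T ⋈ R (natural join on A): {(26, 5, 1, 11, n, 40), (26, 5, 1, 11, q, 11), (36, 12, 33, 1, b, 20), (36, 12, 33, 1, q, 20), (36, 12, 33, 1, v, 26), (36, 16, 30, 34, b, 20), (36, 16, 30, 34, q, 20), (36, 16, 30, 34, v, 26), (36, 26, 14, 16, b, 20), (36, 26, 14, 16, q, 20), (36, 26, 14, 16, v, 26), (36, 26, 18, 7, b, 20), (36, 26, 18, 7, q, 20), (36, 26, 18, 7, v, 26)}
Apply σ_{B < E}; surviving tuples: {(26, 5, 1, 11, n, 40), (26, 5, 1, 11, q, 11), (36, 16, 30, 34, b, 20), (36, 16, 30, 34, q, 20), (36, 16, 30, 34, v, 26)}
Projecting to F, B, E, A (3 duplicate(s) eliminated): {(1, 5, 11, 26), (30, 16, 34, 36)}
Apply σ_{F > A}; surviving tuples: {(26, 25, 4, 2), (29, 25, 3, 14), (32, 3, 22, 27), (36, 28, 26, 23), (39, 15, 38, 17)}
Set union of the two operands is {(1, 5, 11, 26), (26, 25, 4, 2), (29, 25, 3, 14), (30, 16, 34, 36), (32, 3, 22, 27), (36, 28, 26, 23), (39, 15, 38, 17)}.
Projecting to A, E: {(14, 3), (17, 38), (2, 4), (23, 26), (26, 11), (27, 22), (36, 34)}

{(14, 3), (17, 38), (2, 4), (23, 26), (26, 11), (27, 22), (36, 34)}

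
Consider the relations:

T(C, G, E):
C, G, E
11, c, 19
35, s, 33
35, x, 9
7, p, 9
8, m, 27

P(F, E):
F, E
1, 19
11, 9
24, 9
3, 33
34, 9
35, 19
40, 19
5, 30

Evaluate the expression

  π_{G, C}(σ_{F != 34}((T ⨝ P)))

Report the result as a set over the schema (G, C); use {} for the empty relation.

Natural join on E: {(11, c, 19, 1), (11, c, 19, 35), (11, c, 19, 40), (35, s, 33, 3), (35, x, 9, 11), (35, x, 9, 24), (35, x, 9, 34), (7, p, 9, 11), (7, p, 9, 24), (7, p, 9, 34)}
σ[F != 34]: keep tuples satisfying F != 34 → {(11, c, 19, 1), (11, c, 19, 35), (11, c, 19, 40), (35, s, 33, 3), (35, x, 9, 11), (35, x, 9, 24), (7, p, 9, 11), (7, p, 9, 24)}
Projecting to G, C (4 duplicate(s) eliminated): {(c, 11), (p, 7), (s, 35), (x, 35)}

{(c, 11), (p, 7), (s, 35), (x, 35)}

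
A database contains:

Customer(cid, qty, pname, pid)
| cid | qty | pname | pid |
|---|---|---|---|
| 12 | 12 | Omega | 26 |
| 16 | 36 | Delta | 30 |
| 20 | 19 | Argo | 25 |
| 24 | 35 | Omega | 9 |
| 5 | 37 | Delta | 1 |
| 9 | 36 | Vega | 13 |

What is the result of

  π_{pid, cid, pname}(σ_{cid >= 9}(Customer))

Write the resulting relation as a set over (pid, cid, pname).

{(13, 9, Vega), (25, 20, Argo), (26, 12, Omega), (30, 16, Delta), (9, 24, Omega)}

Selection cid >= 9: {(12, 12, Omega, 26), (16, 36, Delta, 30), (20, 19, Argo, 25), (24, 35, Omega, 9), (9, 36, Vega, 13)}
Projecting to pid, cid, pname: {(13, 9, Vega), (25, 20, Argo), (26, 12, Omega), (30, 16, Delta), (9, 24, Omega)}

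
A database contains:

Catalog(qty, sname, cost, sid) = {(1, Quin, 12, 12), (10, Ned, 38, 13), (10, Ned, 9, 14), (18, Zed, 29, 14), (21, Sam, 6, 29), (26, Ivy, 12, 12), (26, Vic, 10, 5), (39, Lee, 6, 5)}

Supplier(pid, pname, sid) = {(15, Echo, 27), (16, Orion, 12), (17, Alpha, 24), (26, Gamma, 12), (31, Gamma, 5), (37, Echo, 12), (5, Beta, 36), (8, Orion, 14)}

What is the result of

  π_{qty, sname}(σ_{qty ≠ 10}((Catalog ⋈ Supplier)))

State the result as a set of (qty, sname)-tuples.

Catalog ⋈ Supplier (natural join on sid): {(1, Quin, 12, 12, 16, Orion), (1, Quin, 12, 12, 26, Gamma), (1, Quin, 12, 12, 37, Echo), (10, Ned, 9, 14, 8, Orion), (18, Zed, 29, 14, 8, Orion), (26, Ivy, 12, 12, 16, Orion), (26, Ivy, 12, 12, 26, Gamma), (26, Ivy, 12, 12, 37, Echo), (26, Vic, 10, 5, 31, Gamma), (39, Lee, 6, 5, 31, Gamma)}
Filtering on qty ≠ 10 leaves {(1, Quin, 12, 12, 16, Orion), (1, Quin, 12, 12, 26, Gamma), (1, Quin, 12, 12, 37, Echo), (18, Zed, 29, 14, 8, Orion), (26, Ivy, 12, 12, 16, Orion), (26, Ivy, 12, 12, 26, Gamma), (26, Ivy, 12, 12, 37, Echo), (26, Vic, 10, 5, 31, Gamma), (39, Lee, 6, 5, 31, Gamma)}.
π[qty, sname]: project onto (qty, sname) (4 duplicate(s) eliminated) → {(1, Quin), (18, Zed), (26, Ivy), (26, Vic), (39, Lee)}

{(1, Quin), (18, Zed), (26, Ivy), (26, Vic), (39, Lee)}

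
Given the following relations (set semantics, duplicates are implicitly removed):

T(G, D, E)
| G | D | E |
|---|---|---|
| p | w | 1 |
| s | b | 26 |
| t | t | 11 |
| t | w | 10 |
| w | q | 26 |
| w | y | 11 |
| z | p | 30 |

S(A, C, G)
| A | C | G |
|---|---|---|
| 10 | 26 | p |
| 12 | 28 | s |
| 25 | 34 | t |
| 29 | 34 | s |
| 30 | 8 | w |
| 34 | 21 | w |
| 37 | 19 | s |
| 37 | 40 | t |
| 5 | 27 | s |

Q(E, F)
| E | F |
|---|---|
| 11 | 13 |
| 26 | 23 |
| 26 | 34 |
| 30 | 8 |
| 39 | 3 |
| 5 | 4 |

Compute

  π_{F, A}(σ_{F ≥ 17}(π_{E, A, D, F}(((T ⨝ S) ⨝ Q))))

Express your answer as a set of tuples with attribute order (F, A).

Natural join on G: {(p, w, 1, 10, 26), (s, b, 26, 12, 28), (s, b, 26, 29, 34), (s, b, 26, 37, 19), (s, b, 26, 5, 27), (t, t, 11, 25, 34), (t, t, 11, 37, 40), (t, w, 10, 25, 34), (t, w, 10, 37, 40), (w, q, 26, 30, 8), (w, q, 26, 34, 21), (w, y, 11, 30, 8), (w, y, 11, 34, 21)}
Natural join on E: {(s, b, 26, 12, 28, 23), (s, b, 26, 12, 28, 34), (s, b, 26, 29, 34, 23), (s, b, 26, 29, 34, 34), (s, b, 26, 37, 19, 23), (s, b, 26, 37, 19, 34), (s, b, 26, 5, 27, 23), (s, b, 26, 5, 27, 34), (t, t, 11, 25, 34, 13), (t, t, 11, 37, 40, 13), (w, q, 26, 30, 8, 23), (w, q, 26, 30, 8, 34), (w, q, 26, 34, 21, 23), (w, q, 26, 34, 21, 34), (w, y, 11, 30, 8, 13), (w, y, 11, 34, 21, 13)}
Keep only column(s) E, A, D, F: {(11, 25, t, 13), (11, 30, y, 13), (11, 34, y, 13), (11, 37, t, 13), (26, 12, b, 23), (26, 12, b, 34), (26, 29, b, 23), (26, 29, b, 34), (26, 30, q, 23), (26, 30, q, 34), (26, 34, q, 23), (26, 34, q, 34), (26, 37, b, 23), (26, 37, b, 34), (26, 5, b, 23), (26, 5, b, 34)}
σ[F ≥ 17]: keep tuples satisfying F ≥ 17 → {(26, 12, b, 23), (26, 12, b, 34), (26, 29, b, 23), (26, 29, b, 34), (26, 30, q, 23), (26, 30, q, 34), (26, 34, q, 23), (26, 34, q, 34), (26, 37, b, 23), (26, 37, b, 34), (26, 5, b, 23), (26, 5, b, 34)}
Keep only column(s) F, A: {(23, 12), (23, 29), (23, 30), (23, 34), (23, 37), (23, 5), (34, 12), (34, 29), (34, 30), (34, 34), (34, 37), (34, 5)}

{(23, 12), (23, 29), (23, 30), (23, 34), (23, 37), (23, 5), (34, 12), (34, 29), (34, 30), (34, 34), (34, 37), (34, 5)}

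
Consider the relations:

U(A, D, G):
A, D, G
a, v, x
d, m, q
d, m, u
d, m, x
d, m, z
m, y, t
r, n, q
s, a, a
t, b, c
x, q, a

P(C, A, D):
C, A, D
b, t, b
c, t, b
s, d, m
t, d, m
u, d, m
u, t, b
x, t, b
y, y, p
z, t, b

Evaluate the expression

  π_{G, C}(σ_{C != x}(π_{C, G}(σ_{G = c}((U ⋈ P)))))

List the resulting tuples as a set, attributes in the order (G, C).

Natural join on A, D: {(d, m, q, s), (d, m, q, t), (d, m, q, u), (d, m, u, s), (d, m, u, t), (d, m, u, u), (d, m, x, s), (d, m, x, t), (d, m, x, u), (d, m, z, s), (d, m, z, t), (d, m, z, u), (t, b, c, b), (t, b, c, c), (t, b, c, u), (t, b, c, x), (t, b, c, z)}
Selection G = c: {(t, b, c, b), (t, b, c, c), (t, b, c, u), (t, b, c, x), (t, b, c, z)}
Keep only column(s) C, G: {(b, c), (c, c), (u, c), (x, c), (z, c)}
Selection C != x: {(b, c), (c, c), (u, c), (z, c)}
Keep only column(s) G, C: {(c, b), (c, c), (c, u), (c, z)}

{(c, b), (c, c), (c, u), (c, z)}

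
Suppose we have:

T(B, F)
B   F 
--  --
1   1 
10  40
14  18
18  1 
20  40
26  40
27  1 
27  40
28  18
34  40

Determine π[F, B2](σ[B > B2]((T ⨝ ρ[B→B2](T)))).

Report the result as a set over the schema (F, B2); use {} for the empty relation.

{(1, 1), (1, 18), (18, 14), (40, 10), (40, 20), (40, 26), (40, 27)}

ρ[B→B2]: schema becomes (B2, F); tuples unchanged.
Natural join on F: {(1, 1, 1), (1, 1, 18), (1, 1, 27), (10, 40, 10), (10, 40, 20), (10, 40, 26), (10, 40, 27), (10, 40, 34), (14, 18, 14), (14, 18, 28), (18, 1, 1), (18, 1, 18), (18, 1, 27), (20, 40, 10), (20, 40, 20), (20, 40, 26), (20, 40, 27), (20, 40, 34), (26, 40, 10), (26, 40, 20), (26, 40, 26), (26, 40, 27), (26, 40, 34), (27, 1, 1), (27, 1, 18), (27, 1, 27), (27, 40, 10), (27, 40, 20), (27, 40, 26), (27, 40, 27), (27, 40, 34), (28, 18, 14), (28, 18, 28), (34, 40, 10), (34, 40, 20), (34, 40, 26), (34, 40, 27), (34, 40, 34)}
σ[B > B2]: keep tuples satisfying B > B2 → {(18, 1, 1), (20, 40, 10), (26, 40, 10), (26, 40, 20), (27, 1, 1), (27, 1, 18), (27, 40, 10), (27, 40, 20), (27, 40, 26), (28, 18, 14), (34, 40, 10), (34, 40, 20), (34, 40, 26), (34, 40, 27)}
Projecting to F, B2 (7 duplicate(s) eliminated): {(1, 1), (1, 18), (18, 14), (40, 10), (40, 20), (40, 26), (40, 27)}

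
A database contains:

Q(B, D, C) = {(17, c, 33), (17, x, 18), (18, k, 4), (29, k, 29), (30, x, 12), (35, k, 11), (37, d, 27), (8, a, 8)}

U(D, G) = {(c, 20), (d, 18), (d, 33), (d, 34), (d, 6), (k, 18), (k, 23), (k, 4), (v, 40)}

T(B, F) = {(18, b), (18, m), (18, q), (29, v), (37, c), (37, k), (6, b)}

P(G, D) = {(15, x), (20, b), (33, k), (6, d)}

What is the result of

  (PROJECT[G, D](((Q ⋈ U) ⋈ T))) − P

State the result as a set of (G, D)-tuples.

{(18, d), (18, k), (23, k), (33, d), (34, d), (4, k)}

Joining Q and U on D yields {(17, c, 33, 20), (18, k, 4, 18), (18, k, 4, 23), (18, k, 4, 4), (29, k, 29, 18), (29, k, 29, 23), (29, k, 29, 4), (35, k, 11, 18), (35, k, 11, 23), (35, k, 11, 4), (37, d, 27, 18), (37, d, 27, 33), (37, d, 27, 34), (37, d, 27, 6)}.
Joining (Q ⋈ U) and T on B yields {(18, k, 4, 18, b), (18, k, 4, 18, m), (18, k, 4, 18, q), (18, k, 4, 23, b), (18, k, 4, 23, m), (18, k, 4, 23, q), (18, k, 4, 4, b), (18, k, 4, 4, m), (18, k, 4, 4, q), (29, k, 29, 18, v), (29, k, 29, 23, v), (29, k, 29, 4, v), (37, d, 27, 18, c), (37, d, 27, 18, k), (37, d, 27, 33, c), (37, d, 27, 33, k), (37, d, 27, 34, c), (37, d, 27, 34, k), (37, d, 27, 6, c), (37, d, 27, 6, k)}.
π[G, D]: project onto (G, D) (13 duplicate(s) eliminated) → {(18, d), (18, k), (23, k), (33, d), (34, d), (4, k), (6, d)}
Taking the difference: {(18, d), (18, k), (23, k), (33, d), (34, d), (4, k)}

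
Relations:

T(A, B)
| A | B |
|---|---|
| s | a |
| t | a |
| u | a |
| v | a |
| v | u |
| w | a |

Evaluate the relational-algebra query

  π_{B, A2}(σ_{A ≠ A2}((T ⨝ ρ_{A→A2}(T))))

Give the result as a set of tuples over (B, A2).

ρ[A→A2]: schema becomes (A2, B); tuples unchanged.
T ⋈ ρ_{A→A2}(T) (natural join on B): {(s, a, s), (s, a, t), (s, a, u), (s, a, v), (s, a, w), (t, a, s), (t, a, t), (t, a, u), (t, a, v), (t, a, w), (u, a, s), (u, a, t), (u, a, u), (u, a, v), (u, a, w), (v, a, s), (v, a, t), (v, a, u), (v, a, v), (v, a, w), (v, u, v), (w, a, s), (w, a, t), (w, a, u), (w, a, v), (w, a, w)}
Filtering on A ≠ A2 leaves {(s, a, t), (s, a, u), (s, a, v), (s, a, w), (t, a, s), (t, a, u), (t, a, v), (t, a, w), (u, a, s), (u, a, t), (u, a, v), (u, a, w), (v, a, s), (v, a, t), (v, a, u), (v, a, w), (w, a, s), (w, a, t), (w, a, u), (w, a, v)}.
Keep only column(s) B, A2 (15 duplicate(s) eliminated): {(a, s), (a, t), (a, u), (a, v), (a, w)}

{(a, s), (a, t), (a, u), (a, v), (a, w)}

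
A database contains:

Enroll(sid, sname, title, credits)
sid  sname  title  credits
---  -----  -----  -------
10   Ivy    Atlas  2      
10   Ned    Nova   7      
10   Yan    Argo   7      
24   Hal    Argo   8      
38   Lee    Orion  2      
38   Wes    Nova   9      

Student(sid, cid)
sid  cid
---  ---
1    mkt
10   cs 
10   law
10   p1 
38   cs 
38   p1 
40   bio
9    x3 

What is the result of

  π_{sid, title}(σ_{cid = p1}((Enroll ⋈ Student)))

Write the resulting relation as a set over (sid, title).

{(10, Argo), (10, Atlas), (10, Nova), (38, Nova), (38, Orion)}

Enroll ⋈ Student (natural join on sid): {(10, Ivy, Atlas, 2, cs), (10, Ivy, Atlas, 2, law), (10, Ivy, Atlas, 2, p1), (10, Ned, Nova, 7, cs), (10, Ned, Nova, 7, law), (10, Ned, Nova, 7, p1), (10, Yan, Argo, 7, cs), (10, Yan, Argo, 7, law), (10, Yan, Argo, 7, p1), (38, Lee, Orion, 2, cs), (38, Lee, Orion, 2, p1), (38, Wes, Nova, 9, cs), (38, Wes, Nova, 9, p1)}
Filtering on cid = p1 leaves {(10, Ivy, Atlas, 2, p1), (10, Ned, Nova, 7, p1), (10, Yan, Argo, 7, p1), (38, Lee, Orion, 2, p1), (38, Wes, Nova, 9, p1)}.
Projecting to sid, title: {(10, Argo), (10, Atlas), (10, Nova), (38, Nova), (38, Orion)}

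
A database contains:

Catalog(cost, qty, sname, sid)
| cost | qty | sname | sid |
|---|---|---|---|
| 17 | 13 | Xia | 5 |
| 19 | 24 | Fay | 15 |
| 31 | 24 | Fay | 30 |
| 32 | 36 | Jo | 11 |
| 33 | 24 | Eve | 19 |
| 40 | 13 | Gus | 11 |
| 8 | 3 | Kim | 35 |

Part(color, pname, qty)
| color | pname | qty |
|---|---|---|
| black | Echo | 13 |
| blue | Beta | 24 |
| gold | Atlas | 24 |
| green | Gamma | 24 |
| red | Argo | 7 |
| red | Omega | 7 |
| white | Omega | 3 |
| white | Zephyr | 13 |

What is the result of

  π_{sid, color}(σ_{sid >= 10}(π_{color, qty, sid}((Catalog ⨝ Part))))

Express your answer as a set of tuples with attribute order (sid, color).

{(11, black), (11, white), (15, blue), (15, gold), (15, green), (19, blue), (19, gold), (19, green), (30, blue), (30, gold), (30, green), (35, white)}

Catalog ⋈ Part (natural join on qty): {(17, 13, Xia, 5, black, Echo), (17, 13, Xia, 5, white, Zephyr), (19, 24, Fay, 15, blue, Beta), (19, 24, Fay, 15, gold, Atlas), (19, 24, Fay, 15, green, Gamma), (31, 24, Fay, 30, blue, Beta), (31, 24, Fay, 30, gold, Atlas), (31, 24, Fay, 30, green, Gamma), (33, 24, Eve, 19, blue, Beta), (33, 24, Eve, 19, gold, Atlas), (33, 24, Eve, 19, green, Gamma), (40, 13, Gus, 11, black, Echo), (40, 13, Gus, 11, white, Zephyr), (8, 3, Kim, 35, white, Omega)}
Keep only column(s) color, qty, sid: {(black, 13, 11), (black, 13, 5), (blue, 24, 15), (blue, 24, 19), (blue, 24, 30), (gold, 24, 15), (gold, 24, 19), (gold, 24, 30), (green, 24, 15), (green, 24, 19), (green, 24, 30), (white, 13, 11), (white, 13, 5), (white, 3, 35)}
σ[sid >= 10]: keep tuples satisfying sid >= 10 → {(black, 13, 11), (blue, 24, 15), (blue, 24, 19), (blue, 24, 30), (gold, 24, 15), (gold, 24, 19), (gold, 24, 30), (green, 24, 15), (green, 24, 19), (green, 24, 30), (white, 13, 11), (white, 3, 35)}
Keep only column(s) sid, color: {(11, black), (11, white), (15, blue), (15, gold), (15, green), (19, blue), (19, gold), (19, green), (30, blue), (30, gold), (30, green), (35, white)}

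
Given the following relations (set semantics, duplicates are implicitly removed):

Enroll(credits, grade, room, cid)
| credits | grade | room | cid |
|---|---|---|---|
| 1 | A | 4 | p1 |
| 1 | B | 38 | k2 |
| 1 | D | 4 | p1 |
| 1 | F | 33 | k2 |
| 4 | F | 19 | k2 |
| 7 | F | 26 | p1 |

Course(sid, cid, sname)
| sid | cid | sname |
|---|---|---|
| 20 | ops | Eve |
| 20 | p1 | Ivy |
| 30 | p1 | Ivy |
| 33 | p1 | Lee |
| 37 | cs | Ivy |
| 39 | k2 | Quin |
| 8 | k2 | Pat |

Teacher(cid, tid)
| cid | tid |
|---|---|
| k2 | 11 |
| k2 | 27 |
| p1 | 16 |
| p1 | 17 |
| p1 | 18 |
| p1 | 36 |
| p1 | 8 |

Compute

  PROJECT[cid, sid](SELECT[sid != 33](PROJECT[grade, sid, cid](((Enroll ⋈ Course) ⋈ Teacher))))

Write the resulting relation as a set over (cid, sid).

{(k2, 39), (k2, 8), (p1, 20), (p1, 30)}

Natural join on cid: {(1, A, 4, p1, 20, Ivy), (1, A, 4, p1, 30, Ivy), (1, A, 4, p1, 33, Lee), (1, B, 38, k2, 39, Quin), (1, B, 38, k2, 8, Pat), (1, D, 4, p1, 20, Ivy), (1, D, 4, p1, 30, Ivy), (1, D, 4, p1, 33, Lee), (1, F, 33, k2, 39, Quin), (1, F, 33, k2, 8, Pat), (4, F, 19, k2, 39, Quin), (4, F, 19, k2, 8, Pat), (7, F, 26, p1, 20, Ivy), (7, F, 26, p1, 30, Ivy), (7, F, 26, p1, 33, Lee)}
Natural join on cid: {(1, A, 4, p1, 20, Ivy, 16), (1, A, 4, p1, 20, Ivy, 17), (1, A, 4, p1, 20, Ivy, 18), (1, A, 4, p1, 20, Ivy, 36), (1, A, 4, p1, 20, Ivy, 8), (1, A, 4, p1, 30, Ivy, 16), (1, A, 4, p1, 30, Ivy, 17), (1, A, 4, p1, 30, Ivy, 18), (1, A, 4, p1, 30, Ivy, 36), (1, A, 4, p1, 30, Ivy, 8), (1, A, 4, p1, 33, Lee, 16), (1, A, 4, p1, 33, Lee, 17), (1, A, 4, p1, 33, Lee, 18), (1, A, 4, p1, 33, Lee, 36), (1, A, 4, p1, 33, Lee, 8), (1, B, 38, k2, 39, Quin, 11), (1, B, 38, k2, 39, Quin, 27), (1, B, 38, k2, 8, Pat, 11), (1, B, 38, k2, 8, Pat, 27), (1, D, 4, p1, 20, Ivy, 16), (1, D, 4, p1, 20, Ivy, 17), (1, D, 4, p1, 20, Ivy, 18), (1, D, 4, p1, 20, Ivy, 36), (1, D, 4, p1, 20, Ivy, 8), (1, D, 4, p1, 30, Ivy, 16), (1, D, 4, p1, 30, Ivy, 17), (1, D, 4, p1, 30, Ivy, 18), (1, D, 4, p1, 30, Ivy, 36), (1, D, 4, p1, 30, Ivy, 8), (1, D, 4, p1, 33, Lee, 16), (1, D, 4, p1, 33, Lee, 17), (1, D, 4, p1, 33, Lee, 18), (1, D, 4, p1, 33, Lee, 36), (1, D, 4, p1, 33, Lee, 8), (1, F, 33, k2, 39, Quin, 11), (1, F, 33, k2, 39, Quin, 27), (1, F, 33, k2, 8, Pat, 11), (1, F, 33, k2, 8, Pat, 27), (4, F, 19, k2, 39, Quin, 11), (4, F, 19, k2, 39, Quin, 27), (4, F, 19, k2, 8, Pat, 11), (4, F, 19, k2, 8, Pat, 27), (7, F, 26, p1, 20, Ivy, 16), (7, F, 26, p1, 20, Ivy, 17), (7, F, 26, p1, 20, Ivy, 18), (7, F, 26, p1, 20, Ivy, 36), (7, F, 26, p1, 20, Ivy, 8), (7, F, 26, p1, 30, Ivy, 16), (7, F, 26, p1, 30, Ivy, 17), (7, F, 26, p1, 30, Ivy, 18), (7, F, 26, p1, 30, Ivy, 36), (7, F, 26, p1, 30, Ivy, 8), (7, F, 26, p1, 33, Lee, 16), (7, F, 26, p1, 33, Lee, 17), (7, F, 26, p1, 33, Lee, 18), (7, F, 26, p1, 33, Lee, 36), (7, F, 26, p1, 33, Lee, 8)}
π[grade, sid, cid]: project onto (grade, sid, cid) (44 duplicate(s) eliminated) → {(A, 20, p1), (A, 30, p1), (A, 33, p1), (B, 39, k2), (B, 8, k2), (D, 20, p1), (D, 30, p1), (D, 33, p1), (F, 20, p1), (F, 30, p1), (F, 33, p1), (F, 39, k2), (F, 8, k2)}
Selection sid != 33: {(A, 20, p1), (A, 30, p1), (B, 39, k2), (B, 8, k2), (D, 20, p1), (D, 30, p1), (F, 20, p1), (F, 30, p1), (F, 39, k2), (F, 8, k2)}
π[cid, sid]: project onto (cid, sid) (6 duplicate(s) eliminated) → {(k2, 39), (k2, 8), (p1, 20), (p1, 30)}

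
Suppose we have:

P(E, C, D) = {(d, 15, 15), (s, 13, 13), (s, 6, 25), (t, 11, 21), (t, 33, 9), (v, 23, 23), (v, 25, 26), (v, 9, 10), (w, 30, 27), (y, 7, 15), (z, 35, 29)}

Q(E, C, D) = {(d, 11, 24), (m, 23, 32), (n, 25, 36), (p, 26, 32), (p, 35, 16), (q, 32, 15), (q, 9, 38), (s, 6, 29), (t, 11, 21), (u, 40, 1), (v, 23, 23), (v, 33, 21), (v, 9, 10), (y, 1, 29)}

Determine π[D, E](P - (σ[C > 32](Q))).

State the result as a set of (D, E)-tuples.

σ[C > 32]: keep tuples satisfying C > 32 → {(p, 35, 16), (u, 40, 1), (v, 33, 21)}
Difference: {(d, 15, 15), (s, 13, 13), (s, 6, 25), (t, 11, 21), (t, 33, 9), (v, 23, 23), (v, 25, 26), (v, 9, 10), (w, 30, 27), (y, 7, 15), (z, 35, 29)} with {(p, 35, 16), (u, 40, 1), (v, 33, 21)} → {(d, 15, 15), (s, 13, 13), (s, 6, 25), (t, 11, 21), (t, 33, 9), (v, 23, 23), (v, 25, 26), (v, 9, 10), (w, 30, 27), (y, 7, 15), (z, 35, 29)}
π_{D, E} gives {(10, v), (13, s), (15, d), (15, y), (21, t), (23, v), (25, s), (26, v), (27, w), (29, z), (9, t)}.

{(10, v), (13, s), (15, d), (15, y), (21, t), (23, v), (25, s), (26, v), (27, w), (29, z), (9, t)}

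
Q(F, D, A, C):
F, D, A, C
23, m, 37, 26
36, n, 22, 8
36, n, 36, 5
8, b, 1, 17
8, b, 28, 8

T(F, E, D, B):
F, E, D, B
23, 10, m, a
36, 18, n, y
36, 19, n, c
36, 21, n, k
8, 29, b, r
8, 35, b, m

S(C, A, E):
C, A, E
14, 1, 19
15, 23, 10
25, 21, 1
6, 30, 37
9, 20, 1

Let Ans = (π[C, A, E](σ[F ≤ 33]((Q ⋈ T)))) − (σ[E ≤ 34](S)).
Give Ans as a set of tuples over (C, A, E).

{(17, 1, 29), (17, 1, 35), (26, 37, 10), (8, 28, 29), (8, 28, 35)}

Natural join on F, D: {(23, m, 37, 26, 10, a), (36, n, 22, 8, 18, y), (36, n, 22, 8, 19, c), (36, n, 22, 8, 21, k), (36, n, 36, 5, 18, y), (36, n, 36, 5, 19, c), (36, n, 36, 5, 21, k), (8, b, 1, 17, 29, r), (8, b, 1, 17, 35, m), (8, b, 28, 8, 29, r), (8, b, 28, 8, 35, m)}
σ[F ≤ 33]: keep tuples satisfying F ≤ 33 → {(23, m, 37, 26, 10, a), (8, b, 1, 17, 29, r), (8, b, 1, 17, 35, m), (8, b, 28, 8, 29, r), (8, b, 28, 8, 35, m)}
Keep only column(s) C, A, E: {(17, 1, 29), (17, 1, 35), (26, 37, 10), (8, 28, 29), (8, 28, 35)}
σ[E ≤ 34]: keep tuples satisfying E ≤ 34 → {(14, 1, 19), (15, 23, 10), (25, 21, 1), (9, 20, 1)}
Taking the difference: {(17, 1, 29), (17, 1, 35), (26, 37, 10), (8, 28, 29), (8, 28, 35)}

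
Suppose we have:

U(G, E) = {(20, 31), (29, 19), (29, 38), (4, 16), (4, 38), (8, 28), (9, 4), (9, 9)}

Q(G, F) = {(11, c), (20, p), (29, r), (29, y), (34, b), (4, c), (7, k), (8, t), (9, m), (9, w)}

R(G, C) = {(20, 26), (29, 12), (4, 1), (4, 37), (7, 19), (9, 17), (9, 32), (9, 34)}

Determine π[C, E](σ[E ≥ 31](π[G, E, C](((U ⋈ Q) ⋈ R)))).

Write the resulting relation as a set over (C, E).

{(1, 38), (12, 38), (26, 31), (37, 38)}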